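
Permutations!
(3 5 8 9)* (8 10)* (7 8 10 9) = (10)(3 5 9)(7 8) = [0, 1, 2, 5, 4, 9, 6, 8, 7, 3, 10]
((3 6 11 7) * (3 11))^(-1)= (3 6)(7 11)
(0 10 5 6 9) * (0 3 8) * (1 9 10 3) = (0 3 8)(1 9)(5 6 10) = [3, 9, 2, 8, 4, 6, 10, 7, 0, 1, 5]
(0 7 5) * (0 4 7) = (4 7 5) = [0, 1, 2, 3, 7, 4, 6, 5]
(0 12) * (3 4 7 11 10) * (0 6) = (0 12 6)(3 4 7 11 10) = [12, 1, 2, 4, 7, 5, 0, 11, 8, 9, 3, 10, 6]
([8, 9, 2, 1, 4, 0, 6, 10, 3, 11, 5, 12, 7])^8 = (0 10 12 9 3)(1 8 5 7 11)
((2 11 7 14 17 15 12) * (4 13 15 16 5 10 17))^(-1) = ((2 11 7 14 4 13 15 12)(5 10 17 16))^(-1) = (2 12 15 13 4 14 7 11)(5 16 17 10)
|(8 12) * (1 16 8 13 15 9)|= |(1 16 8 12 13 15 9)|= 7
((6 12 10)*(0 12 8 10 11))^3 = ((0 12 11)(6 8 10))^3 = (12)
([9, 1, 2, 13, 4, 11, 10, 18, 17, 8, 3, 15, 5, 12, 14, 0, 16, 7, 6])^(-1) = (0 15 11 5 12 13 3 10 6 18 7 17 8 9)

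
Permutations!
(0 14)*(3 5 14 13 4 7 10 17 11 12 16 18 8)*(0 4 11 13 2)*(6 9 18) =[2, 1, 0, 5, 7, 14, 9, 10, 3, 18, 17, 12, 16, 11, 4, 15, 6, 13, 8] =(0 2)(3 5 14 4 7 10 17 13 11 12 16 6 9 18 8)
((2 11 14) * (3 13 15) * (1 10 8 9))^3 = (15)(1 9 8 10)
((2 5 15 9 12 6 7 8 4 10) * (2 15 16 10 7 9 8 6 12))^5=(2 8)(4 5)(6 10)(7 16)(9 15)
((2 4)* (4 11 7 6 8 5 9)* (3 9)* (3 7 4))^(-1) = (2 4 11)(3 9)(5 8 6 7)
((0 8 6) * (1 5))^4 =((0 8 6)(1 5))^4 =(0 8 6)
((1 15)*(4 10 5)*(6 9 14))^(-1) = (1 15)(4 5 10)(6 14 9)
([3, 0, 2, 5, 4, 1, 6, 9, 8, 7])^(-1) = [1, 5, 2, 0, 4, 3, 6, 9, 8, 7]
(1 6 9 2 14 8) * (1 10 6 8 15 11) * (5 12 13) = (1 8 10 6 9 2 14 15 11)(5 12 13) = [0, 8, 14, 3, 4, 12, 9, 7, 10, 2, 6, 1, 13, 5, 15, 11]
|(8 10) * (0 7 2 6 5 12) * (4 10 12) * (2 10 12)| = 9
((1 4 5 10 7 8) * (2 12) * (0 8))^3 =(0 4 7 1 10 8 5)(2 12)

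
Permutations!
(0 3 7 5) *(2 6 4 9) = (0 3 7 5)(2 6 4 9) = [3, 1, 6, 7, 9, 0, 4, 5, 8, 2]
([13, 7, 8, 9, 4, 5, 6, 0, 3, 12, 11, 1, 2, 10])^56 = [10, 0, 8, 9, 4, 5, 6, 13, 3, 12, 1, 7, 2, 11]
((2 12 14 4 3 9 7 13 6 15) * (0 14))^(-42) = ((0 14 4 3 9 7 13 6 15 2 12))^(-42) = (0 4 9 13 15 12 14 3 7 6 2)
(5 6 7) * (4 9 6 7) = (4 9 6)(5 7) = [0, 1, 2, 3, 9, 7, 4, 5, 8, 6]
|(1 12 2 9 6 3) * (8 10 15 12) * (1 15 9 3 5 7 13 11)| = |(1 8 10 9 6 5 7 13 11)(2 3 15 12)| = 36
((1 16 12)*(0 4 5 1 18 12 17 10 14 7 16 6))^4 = ((0 4 5 1 6)(7 16 17 10 14)(12 18))^4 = (18)(0 6 1 5 4)(7 14 10 17 16)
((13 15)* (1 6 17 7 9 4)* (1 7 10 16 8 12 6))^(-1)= ((4 7 9)(6 17 10 16 8 12)(13 15))^(-1)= (4 9 7)(6 12 8 16 10 17)(13 15)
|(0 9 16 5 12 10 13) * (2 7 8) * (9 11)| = |(0 11 9 16 5 12 10 13)(2 7 8)| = 24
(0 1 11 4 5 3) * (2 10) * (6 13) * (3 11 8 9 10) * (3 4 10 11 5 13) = [1, 8, 4, 0, 13, 5, 3, 7, 9, 11, 2, 10, 12, 6] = (0 1 8 9 11 10 2 4 13 6 3)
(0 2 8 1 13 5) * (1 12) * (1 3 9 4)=(0 2 8 12 3 9 4 1 13 5)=[2, 13, 8, 9, 1, 0, 6, 7, 12, 4, 10, 11, 3, 5]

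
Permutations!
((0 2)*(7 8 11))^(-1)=(0 2)(7 11 8)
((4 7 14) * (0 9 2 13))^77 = ((0 9 2 13)(4 7 14))^77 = (0 9 2 13)(4 14 7)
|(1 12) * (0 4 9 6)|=4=|(0 4 9 6)(1 12)|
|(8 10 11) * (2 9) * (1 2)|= 3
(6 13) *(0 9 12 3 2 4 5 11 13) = (0 9 12 3 2 4 5 11 13 6) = [9, 1, 4, 2, 5, 11, 0, 7, 8, 12, 10, 13, 3, 6]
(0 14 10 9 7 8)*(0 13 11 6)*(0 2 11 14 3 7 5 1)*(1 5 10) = [3, 0, 11, 7, 4, 5, 2, 8, 13, 10, 9, 6, 12, 14, 1] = (0 3 7 8 13 14 1)(2 11 6)(9 10)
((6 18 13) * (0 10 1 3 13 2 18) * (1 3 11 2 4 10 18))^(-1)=(0 6 13 3 10 4 18)(1 2 11)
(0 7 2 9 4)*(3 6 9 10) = (0 7 2 10 3 6 9 4) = [7, 1, 10, 6, 0, 5, 9, 2, 8, 4, 3]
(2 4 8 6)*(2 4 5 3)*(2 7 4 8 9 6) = (2 5 3 7 4 9 6 8) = [0, 1, 5, 7, 9, 3, 8, 4, 2, 6]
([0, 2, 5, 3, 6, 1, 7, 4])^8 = (1 5 2)(4 7 6)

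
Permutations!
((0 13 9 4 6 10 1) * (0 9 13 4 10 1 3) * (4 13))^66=(0 4 1 10)(3 13 6 9)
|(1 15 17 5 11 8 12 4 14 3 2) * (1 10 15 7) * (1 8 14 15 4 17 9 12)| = |(1 7 8)(2 10 4 15 9 12 17 5 11 14 3)| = 33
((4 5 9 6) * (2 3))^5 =(2 3)(4 5 9 6)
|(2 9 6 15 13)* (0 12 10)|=|(0 12 10)(2 9 6 15 13)|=15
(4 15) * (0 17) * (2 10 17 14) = [14, 1, 10, 3, 15, 5, 6, 7, 8, 9, 17, 11, 12, 13, 2, 4, 16, 0] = (0 14 2 10 17)(4 15)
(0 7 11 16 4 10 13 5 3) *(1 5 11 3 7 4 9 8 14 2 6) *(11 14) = (0 4 10 13 14 2 6 1 5 7 3)(8 11 16 9) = [4, 5, 6, 0, 10, 7, 1, 3, 11, 8, 13, 16, 12, 14, 2, 15, 9]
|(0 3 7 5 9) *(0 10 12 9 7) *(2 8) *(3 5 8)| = |(0 5 7 8 2 3)(9 10 12)| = 6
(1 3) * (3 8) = (1 8 3) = [0, 8, 2, 1, 4, 5, 6, 7, 3]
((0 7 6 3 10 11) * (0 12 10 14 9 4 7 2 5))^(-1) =(0 5 2)(3 6 7 4 9 14)(10 12 11)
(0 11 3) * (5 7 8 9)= (0 11 3)(5 7 8 9)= [11, 1, 2, 0, 4, 7, 6, 8, 9, 5, 10, 3]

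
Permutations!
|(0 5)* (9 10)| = 2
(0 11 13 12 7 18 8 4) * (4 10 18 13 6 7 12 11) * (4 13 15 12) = [13, 1, 2, 3, 0, 5, 7, 15, 10, 9, 18, 6, 4, 11, 14, 12, 16, 17, 8] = (0 13 11 6 7 15 12 4)(8 10 18)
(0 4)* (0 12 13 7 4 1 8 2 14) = (0 1 8 2 14)(4 12 13 7) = [1, 8, 14, 3, 12, 5, 6, 4, 2, 9, 10, 11, 13, 7, 0]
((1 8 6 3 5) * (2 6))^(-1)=(1 5 3 6 2 8)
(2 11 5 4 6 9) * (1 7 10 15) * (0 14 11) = (0 14 11 5 4 6 9 2)(1 7 10 15) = [14, 7, 0, 3, 6, 4, 9, 10, 8, 2, 15, 5, 12, 13, 11, 1]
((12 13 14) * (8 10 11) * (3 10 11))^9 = (14)(3 10)(8 11)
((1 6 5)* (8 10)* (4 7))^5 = ((1 6 5)(4 7)(8 10))^5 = (1 5 6)(4 7)(8 10)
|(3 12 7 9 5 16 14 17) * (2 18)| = 8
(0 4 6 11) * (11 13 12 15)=(0 4 6 13 12 15 11)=[4, 1, 2, 3, 6, 5, 13, 7, 8, 9, 10, 0, 15, 12, 14, 11]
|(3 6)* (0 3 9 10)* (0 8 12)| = |(0 3 6 9 10 8 12)| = 7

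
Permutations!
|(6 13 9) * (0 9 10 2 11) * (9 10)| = |(0 10 2 11)(6 13 9)| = 12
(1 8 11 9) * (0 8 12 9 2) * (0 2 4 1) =(0 8 11 4 1 12 9) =[8, 12, 2, 3, 1, 5, 6, 7, 11, 0, 10, 4, 9]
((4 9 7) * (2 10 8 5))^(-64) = ((2 10 8 5)(4 9 7))^(-64) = (10)(4 7 9)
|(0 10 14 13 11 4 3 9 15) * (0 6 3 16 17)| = |(0 10 14 13 11 4 16 17)(3 9 15 6)| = 8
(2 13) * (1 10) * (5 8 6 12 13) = [0, 10, 5, 3, 4, 8, 12, 7, 6, 9, 1, 11, 13, 2] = (1 10)(2 5 8 6 12 13)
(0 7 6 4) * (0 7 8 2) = (0 8 2)(4 7 6) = [8, 1, 0, 3, 7, 5, 4, 6, 2]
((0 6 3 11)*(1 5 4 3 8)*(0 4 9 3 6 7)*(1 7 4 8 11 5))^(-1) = (0 7 8 11 6 4)(3 9 5)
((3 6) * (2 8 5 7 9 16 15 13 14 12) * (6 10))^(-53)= (2 13 9 8 14 16 5 12 15 7)(3 10 6)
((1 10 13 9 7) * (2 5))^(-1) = ((1 10 13 9 7)(2 5))^(-1) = (1 7 9 13 10)(2 5)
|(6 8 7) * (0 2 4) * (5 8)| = 12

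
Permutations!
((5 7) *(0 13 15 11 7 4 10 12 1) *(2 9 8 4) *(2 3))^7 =(0 2)(1 3)(4 11)(5 12)(7 10)(8 15)(9 13) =((0 13 15 11 7 5 3 2 9 8 4 10 12 1))^7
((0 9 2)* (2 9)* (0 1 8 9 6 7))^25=(0 9 2 6 1 7 8)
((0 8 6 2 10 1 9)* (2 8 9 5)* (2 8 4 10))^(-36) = (10)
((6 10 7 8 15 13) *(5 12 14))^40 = (5 12 14)(6 15 7)(8 10 13)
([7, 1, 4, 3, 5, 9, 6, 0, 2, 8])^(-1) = [7, 1, 8, 3, 2, 4, 6, 0, 9, 5]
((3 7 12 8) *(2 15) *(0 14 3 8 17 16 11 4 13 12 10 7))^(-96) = ((0 14 3)(2 15)(4 13 12 17 16 11)(7 10))^(-96) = (17)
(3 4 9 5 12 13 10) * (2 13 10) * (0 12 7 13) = (0 12 10 3 4 9 5 7 13 2) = [12, 1, 0, 4, 9, 7, 6, 13, 8, 5, 3, 11, 10, 2]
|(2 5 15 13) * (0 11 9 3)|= 4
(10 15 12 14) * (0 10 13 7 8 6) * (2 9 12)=[10, 1, 9, 3, 4, 5, 0, 8, 6, 12, 15, 11, 14, 7, 13, 2]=(0 10 15 2 9 12 14 13 7 8 6)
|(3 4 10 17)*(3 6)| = |(3 4 10 17 6)| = 5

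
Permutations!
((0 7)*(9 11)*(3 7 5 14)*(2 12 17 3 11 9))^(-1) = ((0 5 14 11 2 12 17 3 7))^(-1) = (0 7 3 17 12 2 11 14 5)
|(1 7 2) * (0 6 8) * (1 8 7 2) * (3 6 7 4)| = |(0 7 1 2 8)(3 6 4)| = 15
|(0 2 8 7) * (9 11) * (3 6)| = |(0 2 8 7)(3 6)(9 11)| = 4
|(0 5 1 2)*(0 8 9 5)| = 5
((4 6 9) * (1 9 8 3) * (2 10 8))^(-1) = ((1 9 4 6 2 10 8 3))^(-1) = (1 3 8 10 2 6 4 9)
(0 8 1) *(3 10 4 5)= (0 8 1)(3 10 4 5)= [8, 0, 2, 10, 5, 3, 6, 7, 1, 9, 4]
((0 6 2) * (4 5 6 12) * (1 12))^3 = ((0 1 12 4 5 6 2))^3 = (0 4 2 12 6 1 5)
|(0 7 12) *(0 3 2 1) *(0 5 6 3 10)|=|(0 7 12 10)(1 5 6 3 2)|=20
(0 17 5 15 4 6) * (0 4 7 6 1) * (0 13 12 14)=(0 17 5 15 7 6 4 1 13 12 14)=[17, 13, 2, 3, 1, 15, 4, 6, 8, 9, 10, 11, 14, 12, 0, 7, 16, 5]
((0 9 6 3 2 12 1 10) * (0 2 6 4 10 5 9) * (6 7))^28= ((1 5 9 4 10 2 12)(3 7 6))^28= (12)(3 7 6)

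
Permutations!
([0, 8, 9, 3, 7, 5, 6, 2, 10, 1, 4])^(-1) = [0, 9, 7, 3, 10, 5, 6, 4, 1, 2, 8]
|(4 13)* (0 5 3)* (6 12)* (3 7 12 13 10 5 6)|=9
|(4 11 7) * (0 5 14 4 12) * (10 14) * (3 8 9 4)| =11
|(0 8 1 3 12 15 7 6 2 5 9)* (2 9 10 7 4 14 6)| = |(0 8 1 3 12 15 4 14 6 9)(2 5 10 7)| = 20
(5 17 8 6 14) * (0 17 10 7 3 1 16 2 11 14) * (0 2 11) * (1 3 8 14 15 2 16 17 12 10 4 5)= (0 12 10 7 8 6 16 11 15 2)(1 17 14)(4 5)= [12, 17, 0, 3, 5, 4, 16, 8, 6, 9, 7, 15, 10, 13, 1, 2, 11, 14]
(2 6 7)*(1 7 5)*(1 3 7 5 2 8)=(1 5 3 7 8)(2 6)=[0, 5, 6, 7, 4, 3, 2, 8, 1]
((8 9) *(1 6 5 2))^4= (9)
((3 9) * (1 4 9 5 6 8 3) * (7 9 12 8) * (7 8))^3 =(1 7 4 9 12)(3 8 6 5)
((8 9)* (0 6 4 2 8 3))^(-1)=(0 3 9 8 2 4 6)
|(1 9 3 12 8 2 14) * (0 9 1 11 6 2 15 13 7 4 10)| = |(0 9 3 12 8 15 13 7 4 10)(2 14 11 6)| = 20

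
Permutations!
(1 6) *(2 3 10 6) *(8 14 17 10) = (1 2 3 8 14 17 10 6) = [0, 2, 3, 8, 4, 5, 1, 7, 14, 9, 6, 11, 12, 13, 17, 15, 16, 10]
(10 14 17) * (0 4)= (0 4)(10 14 17)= [4, 1, 2, 3, 0, 5, 6, 7, 8, 9, 14, 11, 12, 13, 17, 15, 16, 10]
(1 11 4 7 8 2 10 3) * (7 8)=[0, 11, 10, 1, 8, 5, 6, 7, 2, 9, 3, 4]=(1 11 4 8 2 10 3)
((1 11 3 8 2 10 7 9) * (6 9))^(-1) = ((1 11 3 8 2 10 7 6 9))^(-1) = (1 9 6 7 10 2 8 3 11)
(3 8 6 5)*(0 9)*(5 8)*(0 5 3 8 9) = (5 8 6 9) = [0, 1, 2, 3, 4, 8, 9, 7, 6, 5]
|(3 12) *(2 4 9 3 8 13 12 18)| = 15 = |(2 4 9 3 18)(8 13 12)|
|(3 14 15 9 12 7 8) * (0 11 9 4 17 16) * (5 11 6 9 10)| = |(0 6 9 12 7 8 3 14 15 4 17 16)(5 11 10)| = 12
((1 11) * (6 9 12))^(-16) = (6 12 9)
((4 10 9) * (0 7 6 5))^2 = (0 6)(4 9 10)(5 7)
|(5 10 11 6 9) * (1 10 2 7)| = 8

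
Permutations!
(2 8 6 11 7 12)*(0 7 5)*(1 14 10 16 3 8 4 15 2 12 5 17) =(0 7 5)(1 14 10 16 3 8 6 11 17)(2 4 15) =[7, 14, 4, 8, 15, 0, 11, 5, 6, 9, 16, 17, 12, 13, 10, 2, 3, 1]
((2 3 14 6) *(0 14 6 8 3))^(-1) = (0 2 6 3 8 14)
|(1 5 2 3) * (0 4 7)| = |(0 4 7)(1 5 2 3)| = 12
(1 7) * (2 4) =(1 7)(2 4) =[0, 7, 4, 3, 2, 5, 6, 1]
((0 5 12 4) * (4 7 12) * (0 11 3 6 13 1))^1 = ((0 5 4 11 3 6 13 1)(7 12))^1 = (0 5 4 11 3 6 13 1)(7 12)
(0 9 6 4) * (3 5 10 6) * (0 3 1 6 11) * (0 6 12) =[9, 12, 2, 5, 3, 10, 4, 7, 8, 1, 11, 6, 0] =(0 9 1 12)(3 5 10 11 6 4)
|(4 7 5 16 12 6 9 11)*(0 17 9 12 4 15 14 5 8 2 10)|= 26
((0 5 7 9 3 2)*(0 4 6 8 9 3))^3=((0 5 7 3 2 4 6 8 9))^3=(0 3 6)(2 8 5)(4 9 7)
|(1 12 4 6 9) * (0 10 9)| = |(0 10 9 1 12 4 6)| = 7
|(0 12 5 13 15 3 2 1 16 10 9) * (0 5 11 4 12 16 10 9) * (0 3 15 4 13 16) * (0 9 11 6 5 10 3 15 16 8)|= |(0 9 10 15 16 11 13 4 12 6 5 8)(1 3 2)|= 12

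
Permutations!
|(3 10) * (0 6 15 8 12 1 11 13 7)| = 18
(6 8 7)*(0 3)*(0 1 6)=[3, 6, 2, 1, 4, 5, 8, 0, 7]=(0 3 1 6 8 7)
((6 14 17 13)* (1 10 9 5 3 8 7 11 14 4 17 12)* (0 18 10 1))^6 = (0 8 18 7 10 11 9 14 5 12 3)(4 13)(6 17)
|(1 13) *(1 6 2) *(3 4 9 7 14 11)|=12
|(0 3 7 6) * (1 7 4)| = 6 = |(0 3 4 1 7 6)|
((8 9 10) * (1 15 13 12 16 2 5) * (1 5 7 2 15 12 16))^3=((1 12)(2 7)(8 9 10)(13 16 15))^3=(16)(1 12)(2 7)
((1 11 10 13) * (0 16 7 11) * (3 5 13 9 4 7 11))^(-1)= ((0 16 11 10 9 4 7 3 5 13 1))^(-1)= (0 1 13 5 3 7 4 9 10 11 16)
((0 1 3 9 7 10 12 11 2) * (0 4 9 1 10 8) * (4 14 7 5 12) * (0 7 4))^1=(0 10)(1 3)(2 14 4 9 5 12 11)(7 8)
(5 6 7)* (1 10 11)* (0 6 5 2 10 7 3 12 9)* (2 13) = (0 6 3 12 9)(1 7 13 2 10 11) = [6, 7, 10, 12, 4, 5, 3, 13, 8, 0, 11, 1, 9, 2]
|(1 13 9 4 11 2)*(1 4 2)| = |(1 13 9 2 4 11)| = 6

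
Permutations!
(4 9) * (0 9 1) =(0 9 4 1) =[9, 0, 2, 3, 1, 5, 6, 7, 8, 4]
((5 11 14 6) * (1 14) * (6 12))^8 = (1 12 5)(6 11 14)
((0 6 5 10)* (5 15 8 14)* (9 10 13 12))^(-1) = ((0 6 15 8 14 5 13 12 9 10))^(-1) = (0 10 9 12 13 5 14 8 15 6)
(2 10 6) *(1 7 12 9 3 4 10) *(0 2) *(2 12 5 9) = (0 12 2 1 7 5 9 3 4 10 6) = [12, 7, 1, 4, 10, 9, 0, 5, 8, 3, 6, 11, 2]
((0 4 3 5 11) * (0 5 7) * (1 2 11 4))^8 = (11)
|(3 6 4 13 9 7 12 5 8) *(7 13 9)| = 9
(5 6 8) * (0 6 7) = (0 6 8 5 7) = [6, 1, 2, 3, 4, 7, 8, 0, 5]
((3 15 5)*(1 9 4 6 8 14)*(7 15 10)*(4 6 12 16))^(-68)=((1 9 6 8 14)(3 10 7 15 5)(4 12 16))^(-68)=(1 6 14 9 8)(3 7 5 10 15)(4 12 16)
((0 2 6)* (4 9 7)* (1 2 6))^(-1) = (0 6)(1 2)(4 7 9) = ((0 6)(1 2)(4 9 7))^(-1)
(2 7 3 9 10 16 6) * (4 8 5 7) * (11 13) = [0, 1, 4, 9, 8, 7, 2, 3, 5, 10, 16, 13, 12, 11, 14, 15, 6] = (2 4 8 5 7 3 9 10 16 6)(11 13)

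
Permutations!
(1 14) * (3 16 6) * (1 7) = (1 14 7)(3 16 6) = [0, 14, 2, 16, 4, 5, 3, 1, 8, 9, 10, 11, 12, 13, 7, 15, 6]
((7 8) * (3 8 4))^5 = (3 8 7 4)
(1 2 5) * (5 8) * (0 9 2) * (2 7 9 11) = (0 11 2 8 5 1)(7 9) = [11, 0, 8, 3, 4, 1, 6, 9, 5, 7, 10, 2]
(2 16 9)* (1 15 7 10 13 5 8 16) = (1 15 7 10 13 5 8 16 9 2) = [0, 15, 1, 3, 4, 8, 6, 10, 16, 2, 13, 11, 12, 5, 14, 7, 9]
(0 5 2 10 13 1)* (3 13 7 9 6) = (0 5 2 10 7 9 6 3 13 1) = [5, 0, 10, 13, 4, 2, 3, 9, 8, 6, 7, 11, 12, 1]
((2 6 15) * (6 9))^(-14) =(2 6)(9 15)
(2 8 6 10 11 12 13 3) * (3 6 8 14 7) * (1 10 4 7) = (1 10 11 12 13 6 4 7 3 2 14) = [0, 10, 14, 2, 7, 5, 4, 3, 8, 9, 11, 12, 13, 6, 1]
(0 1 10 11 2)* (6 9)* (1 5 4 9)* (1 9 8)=(0 5 4 8 1 10 11 2)(6 9)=[5, 10, 0, 3, 8, 4, 9, 7, 1, 6, 11, 2]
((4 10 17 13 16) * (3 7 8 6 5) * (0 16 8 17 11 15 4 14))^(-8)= ((0 16 14)(3 7 17 13 8 6 5)(4 10 11 15))^(-8)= (0 16 14)(3 5 6 8 13 17 7)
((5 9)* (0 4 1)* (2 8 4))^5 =(5 9)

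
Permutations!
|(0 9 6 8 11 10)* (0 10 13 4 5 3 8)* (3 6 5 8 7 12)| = |(0 9 5 6)(3 7 12)(4 8 11 13)| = 12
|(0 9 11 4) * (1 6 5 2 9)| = 8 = |(0 1 6 5 2 9 11 4)|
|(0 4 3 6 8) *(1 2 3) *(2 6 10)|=15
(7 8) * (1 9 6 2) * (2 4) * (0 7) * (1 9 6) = (0 7 8)(1 6 4 2 9) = [7, 6, 9, 3, 2, 5, 4, 8, 0, 1]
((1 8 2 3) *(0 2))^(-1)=(0 8 1 3 2)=((0 2 3 1 8))^(-1)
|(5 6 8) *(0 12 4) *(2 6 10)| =|(0 12 4)(2 6 8 5 10)| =15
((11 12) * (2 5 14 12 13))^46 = (2 11 14)(5 13 12)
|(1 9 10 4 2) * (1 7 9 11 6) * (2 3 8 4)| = 12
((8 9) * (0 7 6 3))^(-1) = ((0 7 6 3)(8 9))^(-1) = (0 3 6 7)(8 9)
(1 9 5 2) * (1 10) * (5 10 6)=(1 9 10)(2 6 5)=[0, 9, 6, 3, 4, 2, 5, 7, 8, 10, 1]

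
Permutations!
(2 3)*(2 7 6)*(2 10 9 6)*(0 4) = (0 4)(2 3 7)(6 10 9) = [4, 1, 3, 7, 0, 5, 10, 2, 8, 6, 9]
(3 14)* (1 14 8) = (1 14 3 8) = [0, 14, 2, 8, 4, 5, 6, 7, 1, 9, 10, 11, 12, 13, 3]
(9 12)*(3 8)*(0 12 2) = [12, 1, 0, 8, 4, 5, 6, 7, 3, 2, 10, 11, 9] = (0 12 9 2)(3 8)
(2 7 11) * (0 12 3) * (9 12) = (0 9 12 3)(2 7 11) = [9, 1, 7, 0, 4, 5, 6, 11, 8, 12, 10, 2, 3]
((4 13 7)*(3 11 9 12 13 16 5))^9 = ((3 11 9 12 13 7 4 16 5))^9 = (16)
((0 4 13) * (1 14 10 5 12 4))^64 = (14)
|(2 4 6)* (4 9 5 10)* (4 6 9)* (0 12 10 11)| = 9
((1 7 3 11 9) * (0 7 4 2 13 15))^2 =((0 7 3 11 9 1 4 2 13 15))^2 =(0 3 9 4 13)(1 2 15 7 11)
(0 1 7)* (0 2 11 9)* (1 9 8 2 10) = [9, 7, 11, 3, 4, 5, 6, 10, 2, 0, 1, 8] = (0 9)(1 7 10)(2 11 8)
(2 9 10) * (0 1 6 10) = [1, 6, 9, 3, 4, 5, 10, 7, 8, 0, 2] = (0 1 6 10 2 9)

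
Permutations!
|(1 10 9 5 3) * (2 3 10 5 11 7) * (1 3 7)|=10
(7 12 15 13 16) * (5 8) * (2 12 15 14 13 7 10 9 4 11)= (2 12 14 13 16 10 9 4 11)(5 8)(7 15)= [0, 1, 12, 3, 11, 8, 6, 15, 5, 4, 9, 2, 14, 16, 13, 7, 10]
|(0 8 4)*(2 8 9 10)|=6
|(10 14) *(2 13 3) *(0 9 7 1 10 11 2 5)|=|(0 9 7 1 10 14 11 2 13 3 5)|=11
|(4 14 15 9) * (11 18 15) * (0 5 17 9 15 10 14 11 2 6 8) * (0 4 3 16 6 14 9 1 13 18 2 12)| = 17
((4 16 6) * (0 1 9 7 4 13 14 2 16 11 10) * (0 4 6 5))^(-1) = (0 5 16 2 14 13 6 7 9 1)(4 10 11)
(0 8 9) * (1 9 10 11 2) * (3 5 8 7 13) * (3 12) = (0 7 13 12 3 5 8 10 11 2 1 9) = [7, 9, 1, 5, 4, 8, 6, 13, 10, 0, 11, 2, 3, 12]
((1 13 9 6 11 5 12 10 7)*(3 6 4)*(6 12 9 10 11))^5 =((1 13 10 7)(3 12 11 5 9 4))^5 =(1 13 10 7)(3 4 9 5 11 12)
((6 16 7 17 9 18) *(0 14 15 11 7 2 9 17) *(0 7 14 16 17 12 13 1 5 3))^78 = (0 17)(1 9)(2 13)(3 6)(5 18)(12 16)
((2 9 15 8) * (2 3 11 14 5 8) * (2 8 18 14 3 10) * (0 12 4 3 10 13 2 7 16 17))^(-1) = (0 17 16 7 10 11 3 4 12)(2 13 8 15 9)(5 14 18)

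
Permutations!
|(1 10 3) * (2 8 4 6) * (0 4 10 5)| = |(0 4 6 2 8 10 3 1 5)| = 9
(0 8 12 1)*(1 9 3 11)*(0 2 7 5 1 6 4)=(0 8 12 9 3 11 6 4)(1 2 7 5)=[8, 2, 7, 11, 0, 1, 4, 5, 12, 3, 10, 6, 9]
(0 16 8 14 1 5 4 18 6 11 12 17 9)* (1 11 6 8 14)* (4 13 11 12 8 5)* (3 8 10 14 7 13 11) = (0 16 7 13 3 8 1 4 18 5 11 10 14 12 17 9) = [16, 4, 2, 8, 18, 11, 6, 13, 1, 0, 14, 10, 17, 3, 12, 15, 7, 9, 5]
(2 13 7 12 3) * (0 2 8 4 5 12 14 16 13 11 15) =(0 2 11 15)(3 8 4 5 12)(7 14 16 13) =[2, 1, 11, 8, 5, 12, 6, 14, 4, 9, 10, 15, 3, 7, 16, 0, 13]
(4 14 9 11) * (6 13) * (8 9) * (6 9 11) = [0, 1, 2, 3, 14, 5, 13, 7, 11, 6, 10, 4, 12, 9, 8] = (4 14 8 11)(6 13 9)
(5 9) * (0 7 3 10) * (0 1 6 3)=(0 7)(1 6 3 10)(5 9)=[7, 6, 2, 10, 4, 9, 3, 0, 8, 5, 1]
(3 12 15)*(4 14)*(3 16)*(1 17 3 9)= (1 17 3 12 15 16 9)(4 14)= [0, 17, 2, 12, 14, 5, 6, 7, 8, 1, 10, 11, 15, 13, 4, 16, 9, 3]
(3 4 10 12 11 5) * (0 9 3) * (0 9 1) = [1, 0, 2, 4, 10, 9, 6, 7, 8, 3, 12, 5, 11] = (0 1)(3 4 10 12 11 5 9)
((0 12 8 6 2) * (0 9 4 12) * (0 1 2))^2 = (0 2 4 8)(1 9 12 6)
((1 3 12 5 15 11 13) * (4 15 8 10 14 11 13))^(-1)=(1 13 15 4 11 14 10 8 5 12 3)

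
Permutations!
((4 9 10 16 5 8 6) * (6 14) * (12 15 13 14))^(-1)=((4 9 10 16 5 8 12 15 13 14 6))^(-1)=(4 6 14 13 15 12 8 5 16 10 9)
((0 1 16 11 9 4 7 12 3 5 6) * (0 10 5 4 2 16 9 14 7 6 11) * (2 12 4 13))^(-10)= (0 2 3 9)(1 16 13 12)(4 11 6 14 10 7 5)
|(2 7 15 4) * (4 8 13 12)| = 7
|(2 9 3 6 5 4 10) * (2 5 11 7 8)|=|(2 9 3 6 11 7 8)(4 10 5)|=21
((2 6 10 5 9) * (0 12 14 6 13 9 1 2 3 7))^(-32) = ((0 12 14 6 10 5 1 2 13 9 3 7))^(-32) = (0 10 13)(1 3 14)(2 7 6)(5 9 12)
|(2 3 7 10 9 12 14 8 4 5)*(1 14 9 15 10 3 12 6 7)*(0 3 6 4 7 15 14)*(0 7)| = |(0 3 1 7 6 15 10 14 8)(2 12 9 4 5)| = 45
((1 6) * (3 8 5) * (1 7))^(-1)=(1 7 6)(3 5 8)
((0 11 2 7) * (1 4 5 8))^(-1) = (0 7 2 11)(1 8 5 4)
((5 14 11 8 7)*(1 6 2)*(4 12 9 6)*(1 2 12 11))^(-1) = ((1 4 11 8 7 5 14)(6 12 9))^(-1) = (1 14 5 7 8 11 4)(6 9 12)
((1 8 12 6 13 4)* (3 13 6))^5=(1 4 13 3 12 8)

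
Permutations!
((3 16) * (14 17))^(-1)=((3 16)(14 17))^(-1)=(3 16)(14 17)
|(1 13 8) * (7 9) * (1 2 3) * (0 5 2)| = |(0 5 2 3 1 13 8)(7 9)| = 14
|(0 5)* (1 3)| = 2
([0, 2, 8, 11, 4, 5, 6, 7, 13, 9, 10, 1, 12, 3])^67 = (1 2 8 13 3 11)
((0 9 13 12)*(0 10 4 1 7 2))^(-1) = ((0 9 13 12 10 4 1 7 2))^(-1) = (0 2 7 1 4 10 12 13 9)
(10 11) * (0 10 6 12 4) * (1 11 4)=(0 10 4)(1 11 6 12)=[10, 11, 2, 3, 0, 5, 12, 7, 8, 9, 4, 6, 1]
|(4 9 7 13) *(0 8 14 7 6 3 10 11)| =|(0 8 14 7 13 4 9 6 3 10 11)| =11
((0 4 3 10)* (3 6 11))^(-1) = (0 10 3 11 6 4) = ((0 4 6 11 3 10))^(-1)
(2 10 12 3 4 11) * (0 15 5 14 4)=(0 15 5 14 4 11 2 10 12 3)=[15, 1, 10, 0, 11, 14, 6, 7, 8, 9, 12, 2, 3, 13, 4, 5]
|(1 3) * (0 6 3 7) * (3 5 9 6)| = 12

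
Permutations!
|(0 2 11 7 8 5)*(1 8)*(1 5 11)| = 7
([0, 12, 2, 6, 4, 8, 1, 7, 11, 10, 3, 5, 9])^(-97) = [0, 6, 2, 10, 4, 11, 3, 7, 5, 12, 9, 8, 1]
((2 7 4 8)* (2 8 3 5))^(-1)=((8)(2 7 4 3 5))^(-1)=(8)(2 5 3 4 7)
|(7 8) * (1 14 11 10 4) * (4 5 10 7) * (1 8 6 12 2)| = 14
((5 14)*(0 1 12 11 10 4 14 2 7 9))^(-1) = (0 9 7 2 5 14 4 10 11 12 1) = ((0 1 12 11 10 4 14 5 2 7 9))^(-1)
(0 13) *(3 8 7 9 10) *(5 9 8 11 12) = [13, 1, 2, 11, 4, 9, 6, 8, 7, 10, 3, 12, 5, 0] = (0 13)(3 11 12 5 9 10)(7 8)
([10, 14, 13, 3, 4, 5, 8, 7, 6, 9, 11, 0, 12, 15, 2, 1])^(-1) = (0 11 10)(1 15 13 2 14)(6 8)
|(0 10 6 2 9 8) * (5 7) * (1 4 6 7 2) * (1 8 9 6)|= 14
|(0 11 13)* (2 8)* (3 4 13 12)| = 6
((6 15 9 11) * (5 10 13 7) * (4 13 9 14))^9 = (4 14 15 6 11 9 10 5 7 13)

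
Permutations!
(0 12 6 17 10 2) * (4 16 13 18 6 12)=(0 4 16 13 18 6 17 10 2)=[4, 1, 0, 3, 16, 5, 17, 7, 8, 9, 2, 11, 12, 18, 14, 15, 13, 10, 6]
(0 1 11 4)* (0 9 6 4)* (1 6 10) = (0 6 4 9 10 1 11) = [6, 11, 2, 3, 9, 5, 4, 7, 8, 10, 1, 0]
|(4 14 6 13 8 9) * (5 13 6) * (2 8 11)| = 8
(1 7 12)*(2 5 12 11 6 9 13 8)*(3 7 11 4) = (1 11 6 9 13 8 2 5 12)(3 7 4) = [0, 11, 5, 7, 3, 12, 9, 4, 2, 13, 10, 6, 1, 8]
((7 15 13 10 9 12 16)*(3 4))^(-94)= ((3 4)(7 15 13 10 9 12 16))^(-94)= (7 9 15 12 13 16 10)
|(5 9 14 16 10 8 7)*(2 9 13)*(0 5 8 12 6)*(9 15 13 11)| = |(0 5 11 9 14 16 10 12 6)(2 15 13)(7 8)| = 18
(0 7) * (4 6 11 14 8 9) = [7, 1, 2, 3, 6, 5, 11, 0, 9, 4, 10, 14, 12, 13, 8] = (0 7)(4 6 11 14 8 9)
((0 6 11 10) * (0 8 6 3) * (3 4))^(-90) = (6 10)(8 11) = ((0 4 3)(6 11 10 8))^(-90)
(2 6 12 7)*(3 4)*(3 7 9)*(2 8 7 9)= (2 6 12)(3 4 9)(7 8)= [0, 1, 6, 4, 9, 5, 12, 8, 7, 3, 10, 11, 2]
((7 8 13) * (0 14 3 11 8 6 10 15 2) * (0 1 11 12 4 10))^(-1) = (0 6 7 13 8 11 1 2 15 10 4 12 3 14)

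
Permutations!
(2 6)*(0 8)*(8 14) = (0 14 8)(2 6) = [14, 1, 6, 3, 4, 5, 2, 7, 0, 9, 10, 11, 12, 13, 8]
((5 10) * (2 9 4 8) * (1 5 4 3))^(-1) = ((1 5 10 4 8 2 9 3))^(-1) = (1 3 9 2 8 4 10 5)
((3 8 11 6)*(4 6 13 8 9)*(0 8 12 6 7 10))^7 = ((0 8 11 13 12 6 3 9 4 7 10))^7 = (0 9 13 10 3 11 7 6 8 4 12)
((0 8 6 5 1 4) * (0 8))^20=(8)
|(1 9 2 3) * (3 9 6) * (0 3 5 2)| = 7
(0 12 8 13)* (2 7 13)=(0 12 8 2 7 13)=[12, 1, 7, 3, 4, 5, 6, 13, 2, 9, 10, 11, 8, 0]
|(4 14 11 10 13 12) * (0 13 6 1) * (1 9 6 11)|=6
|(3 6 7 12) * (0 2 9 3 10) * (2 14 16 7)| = |(0 14 16 7 12 10)(2 9 3 6)| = 12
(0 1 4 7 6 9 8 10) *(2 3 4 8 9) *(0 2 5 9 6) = (0 1 8 10 2 3 4 7)(5 9 6) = [1, 8, 3, 4, 7, 9, 5, 0, 10, 6, 2]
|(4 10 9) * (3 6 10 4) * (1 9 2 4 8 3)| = |(1 9)(2 4 8 3 6 10)| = 6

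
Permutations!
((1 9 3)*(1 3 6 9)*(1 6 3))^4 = ((1 6 9 3))^4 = (9)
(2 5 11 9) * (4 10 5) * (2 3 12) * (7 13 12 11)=(2 4 10 5 7 13 12)(3 11 9)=[0, 1, 4, 11, 10, 7, 6, 13, 8, 3, 5, 9, 2, 12]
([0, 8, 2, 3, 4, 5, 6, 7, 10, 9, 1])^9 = [0, 1, 2, 3, 4, 5, 6, 7, 8, 9, 10]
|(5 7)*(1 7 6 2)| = 5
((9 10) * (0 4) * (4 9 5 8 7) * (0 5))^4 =((0 9 10)(4 5 8 7))^4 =(0 9 10)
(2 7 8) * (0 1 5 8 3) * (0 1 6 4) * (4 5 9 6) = (0 4)(1 9 6 5 8 2 7 3) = [4, 9, 7, 1, 0, 8, 5, 3, 2, 6]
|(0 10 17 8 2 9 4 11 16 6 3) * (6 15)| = 12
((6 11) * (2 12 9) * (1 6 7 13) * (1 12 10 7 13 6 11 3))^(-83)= (1 7 9 11 6 2 13 3 10 12)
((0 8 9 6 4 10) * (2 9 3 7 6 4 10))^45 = ((0 8 3 7 6 10)(2 9 4))^45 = (0 7)(3 10)(6 8)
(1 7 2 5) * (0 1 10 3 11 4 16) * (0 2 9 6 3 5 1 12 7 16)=[12, 16, 1, 11, 0, 10, 3, 9, 8, 6, 5, 4, 7, 13, 14, 15, 2]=(0 12 7 9 6 3 11 4)(1 16 2)(5 10)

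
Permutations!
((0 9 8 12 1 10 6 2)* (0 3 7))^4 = ((0 9 8 12 1 10 6 2 3 7))^4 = (0 1 3 8 6)(2 9 10 7 12)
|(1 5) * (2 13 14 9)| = 4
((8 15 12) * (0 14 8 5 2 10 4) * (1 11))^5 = ((0 14 8 15 12 5 2 10 4)(1 11))^5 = (0 5 14 2 8 10 15 4 12)(1 11)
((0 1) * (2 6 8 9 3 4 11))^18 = (2 3 6 4 8 11 9)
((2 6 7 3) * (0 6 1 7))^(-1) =((0 6)(1 7 3 2))^(-1) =(0 6)(1 2 3 7)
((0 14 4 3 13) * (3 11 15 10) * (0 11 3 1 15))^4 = ((0 14 4 3 13 11)(1 15 10))^4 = (0 13 4)(1 15 10)(3 14 11)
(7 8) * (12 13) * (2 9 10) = (2 9 10)(7 8)(12 13) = [0, 1, 9, 3, 4, 5, 6, 8, 7, 10, 2, 11, 13, 12]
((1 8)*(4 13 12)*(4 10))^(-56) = (13)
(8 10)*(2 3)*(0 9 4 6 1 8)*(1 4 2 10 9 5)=(0 5 1 8 9 2 3 10)(4 6)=[5, 8, 3, 10, 6, 1, 4, 7, 9, 2, 0]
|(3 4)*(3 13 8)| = 4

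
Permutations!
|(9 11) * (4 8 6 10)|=4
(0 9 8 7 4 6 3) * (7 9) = (0 7 4 6 3)(8 9) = [7, 1, 2, 0, 6, 5, 3, 4, 9, 8]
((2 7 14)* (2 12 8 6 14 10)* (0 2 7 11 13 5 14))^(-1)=(0 6 8 12 14 5 13 11 2)(7 10)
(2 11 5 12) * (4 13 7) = [0, 1, 11, 3, 13, 12, 6, 4, 8, 9, 10, 5, 2, 7] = (2 11 5 12)(4 13 7)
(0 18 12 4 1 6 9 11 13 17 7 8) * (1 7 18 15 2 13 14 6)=(0 15 2 13 17 18 12 4 7 8)(6 9 11 14)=[15, 1, 13, 3, 7, 5, 9, 8, 0, 11, 10, 14, 4, 17, 6, 2, 16, 18, 12]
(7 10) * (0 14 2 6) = (0 14 2 6)(7 10) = [14, 1, 6, 3, 4, 5, 0, 10, 8, 9, 7, 11, 12, 13, 2]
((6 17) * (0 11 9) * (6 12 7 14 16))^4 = (0 11 9)(6 14 12)(7 17 16)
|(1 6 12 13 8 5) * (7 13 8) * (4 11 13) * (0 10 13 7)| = |(0 10 13)(1 6 12 8 5)(4 11 7)| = 15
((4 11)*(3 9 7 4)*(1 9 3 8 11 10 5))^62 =(11)(1 7 10)(4 5 9)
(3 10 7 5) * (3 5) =[0, 1, 2, 10, 4, 5, 6, 3, 8, 9, 7] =(3 10 7)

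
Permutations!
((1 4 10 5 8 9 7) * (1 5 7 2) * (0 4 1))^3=((0 4 10 7 5 8 9 2))^3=(0 7 9 4 5 2 10 8)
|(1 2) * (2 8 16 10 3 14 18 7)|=9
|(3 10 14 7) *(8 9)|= 4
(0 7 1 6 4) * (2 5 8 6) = (0 7 1 2 5 8 6 4) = [7, 2, 5, 3, 0, 8, 4, 1, 6]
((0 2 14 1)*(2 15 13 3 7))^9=((0 15 13 3 7 2 14 1))^9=(0 15 13 3 7 2 14 1)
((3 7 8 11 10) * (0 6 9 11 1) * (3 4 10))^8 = (11) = ((0 6 9 11 3 7 8 1)(4 10))^8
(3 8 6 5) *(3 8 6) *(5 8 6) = (3 5 6 8) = [0, 1, 2, 5, 4, 6, 8, 7, 3]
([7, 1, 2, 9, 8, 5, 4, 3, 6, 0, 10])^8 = [0, 1, 2, 3, 6, 5, 8, 7, 4, 9, 10]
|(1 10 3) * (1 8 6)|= 5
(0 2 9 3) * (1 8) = (0 2 9 3)(1 8) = [2, 8, 9, 0, 4, 5, 6, 7, 1, 3]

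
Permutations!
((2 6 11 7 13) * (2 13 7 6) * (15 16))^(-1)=(6 11)(15 16)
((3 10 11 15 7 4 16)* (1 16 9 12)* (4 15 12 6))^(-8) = ((1 16 3 10 11 12)(4 9 6)(7 15))^(-8) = (1 11 3)(4 9 6)(10 16 12)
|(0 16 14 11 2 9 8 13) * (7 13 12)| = 10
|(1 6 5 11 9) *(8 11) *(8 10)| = 7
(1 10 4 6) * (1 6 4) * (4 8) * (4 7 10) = (1 4 8 7 10) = [0, 4, 2, 3, 8, 5, 6, 10, 7, 9, 1]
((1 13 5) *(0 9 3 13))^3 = (0 13)(1 3)(5 9)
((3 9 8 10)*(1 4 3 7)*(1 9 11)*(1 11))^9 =(11)(7 9 8 10)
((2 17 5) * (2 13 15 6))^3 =(2 13)(5 6)(15 17)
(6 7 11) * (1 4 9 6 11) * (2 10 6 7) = (11)(1 4 9 7)(2 10 6) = [0, 4, 10, 3, 9, 5, 2, 1, 8, 7, 6, 11]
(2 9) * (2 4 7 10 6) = (2 9 4 7 10 6) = [0, 1, 9, 3, 7, 5, 2, 10, 8, 4, 6]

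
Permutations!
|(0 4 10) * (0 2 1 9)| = 6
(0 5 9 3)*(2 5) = (0 2 5 9 3) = [2, 1, 5, 0, 4, 9, 6, 7, 8, 3]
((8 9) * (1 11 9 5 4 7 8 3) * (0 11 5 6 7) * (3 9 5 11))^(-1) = (0 4 5 11 1 3)(6 8 7)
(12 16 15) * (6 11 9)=[0, 1, 2, 3, 4, 5, 11, 7, 8, 6, 10, 9, 16, 13, 14, 12, 15]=(6 11 9)(12 16 15)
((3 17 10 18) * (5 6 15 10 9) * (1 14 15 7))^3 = ((1 14 15 10 18 3 17 9 5 6 7))^3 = (1 10 17 6 14 18 9 7 15 3 5)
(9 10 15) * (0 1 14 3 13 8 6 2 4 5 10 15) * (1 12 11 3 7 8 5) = (0 12 11 3 13 5 10)(1 14 7 8 6 2 4)(9 15) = [12, 14, 4, 13, 1, 10, 2, 8, 6, 15, 0, 3, 11, 5, 7, 9]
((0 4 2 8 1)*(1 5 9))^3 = (0 8 1 2 9 4 5)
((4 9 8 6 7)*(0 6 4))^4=((0 6 7)(4 9 8))^4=(0 6 7)(4 9 8)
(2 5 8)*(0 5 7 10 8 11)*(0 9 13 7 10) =(0 5 11 9 13 7)(2 10 8) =[5, 1, 10, 3, 4, 11, 6, 0, 2, 13, 8, 9, 12, 7]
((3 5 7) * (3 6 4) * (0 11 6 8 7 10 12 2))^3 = ((0 11 6 4 3 5 10 12 2)(7 8))^3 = (0 4 10)(2 6 5)(3 12 11)(7 8)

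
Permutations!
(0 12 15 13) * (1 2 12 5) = (0 5 1 2 12 15 13) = [5, 2, 12, 3, 4, 1, 6, 7, 8, 9, 10, 11, 15, 0, 14, 13]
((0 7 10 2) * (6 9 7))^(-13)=((0 6 9 7 10 2))^(-13)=(0 2 10 7 9 6)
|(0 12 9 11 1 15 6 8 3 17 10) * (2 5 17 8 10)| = |(0 12 9 11 1 15 6 10)(2 5 17)(3 8)| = 24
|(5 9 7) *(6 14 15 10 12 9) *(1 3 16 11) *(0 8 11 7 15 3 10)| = 24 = |(0 8 11 1 10 12 9 15)(3 16 7 5 6 14)|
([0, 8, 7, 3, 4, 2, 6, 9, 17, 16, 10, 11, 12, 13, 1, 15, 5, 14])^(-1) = [0, 14, 5, 3, 4, 16, 6, 2, 1, 7, 10, 11, 12, 13, 17, 15, 9, 8]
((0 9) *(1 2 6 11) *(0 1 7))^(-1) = ((0 9 1 2 6 11 7))^(-1) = (0 7 11 6 2 1 9)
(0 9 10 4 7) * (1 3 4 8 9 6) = (0 6 1 3 4 7)(8 9 10) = [6, 3, 2, 4, 7, 5, 1, 0, 9, 10, 8]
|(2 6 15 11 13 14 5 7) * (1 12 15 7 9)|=|(1 12 15 11 13 14 5 9)(2 6 7)|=24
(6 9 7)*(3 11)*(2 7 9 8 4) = (2 7 6 8 4)(3 11) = [0, 1, 7, 11, 2, 5, 8, 6, 4, 9, 10, 3]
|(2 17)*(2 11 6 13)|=|(2 17 11 6 13)|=5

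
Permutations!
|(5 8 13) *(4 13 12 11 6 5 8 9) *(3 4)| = 9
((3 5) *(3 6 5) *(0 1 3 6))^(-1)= (0 5 6 3 1)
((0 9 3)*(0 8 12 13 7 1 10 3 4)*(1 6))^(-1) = ((0 9 4)(1 10 3 8 12 13 7 6))^(-1) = (0 4 9)(1 6 7 13 12 8 3 10)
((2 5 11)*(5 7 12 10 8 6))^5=(2 6 12 11 8 7 5 10)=((2 7 12 10 8 6 5 11))^5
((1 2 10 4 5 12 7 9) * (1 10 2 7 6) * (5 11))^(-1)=(1 6 12 5 11 4 10 9 7)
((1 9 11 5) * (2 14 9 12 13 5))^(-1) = ((1 12 13 5)(2 14 9 11))^(-1) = (1 5 13 12)(2 11 9 14)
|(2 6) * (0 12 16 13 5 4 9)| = 14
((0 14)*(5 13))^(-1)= ((0 14)(5 13))^(-1)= (0 14)(5 13)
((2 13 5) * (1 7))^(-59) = (1 7)(2 13 5)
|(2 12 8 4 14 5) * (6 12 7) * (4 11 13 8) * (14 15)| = 24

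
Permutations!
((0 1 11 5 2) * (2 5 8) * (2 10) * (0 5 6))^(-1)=(0 6 5 2 10 8 11 1)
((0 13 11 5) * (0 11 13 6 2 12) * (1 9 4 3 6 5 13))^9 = (0 2 3 9 13 5 12 6 4 1 11)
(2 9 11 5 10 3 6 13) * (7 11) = (2 9 7 11 5 10 3 6 13) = [0, 1, 9, 6, 4, 10, 13, 11, 8, 7, 3, 5, 12, 2]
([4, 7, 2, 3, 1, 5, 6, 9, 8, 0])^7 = (0 1 9 4 7)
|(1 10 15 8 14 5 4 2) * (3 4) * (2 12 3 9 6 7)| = 30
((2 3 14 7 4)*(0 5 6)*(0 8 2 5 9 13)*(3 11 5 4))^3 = ((0 9 13)(2 11 5 6 8)(3 14 7))^3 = (14)(2 6 11 8 5)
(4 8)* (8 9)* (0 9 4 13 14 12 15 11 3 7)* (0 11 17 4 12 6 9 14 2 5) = (0 14 6 9 8 13 2 5)(3 7 11)(4 12 15 17) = [14, 1, 5, 7, 12, 0, 9, 11, 13, 8, 10, 3, 15, 2, 6, 17, 16, 4]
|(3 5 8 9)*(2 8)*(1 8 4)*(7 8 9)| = |(1 9 3 5 2 4)(7 8)| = 6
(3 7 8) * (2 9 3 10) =(2 9 3 7 8 10) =[0, 1, 9, 7, 4, 5, 6, 8, 10, 3, 2]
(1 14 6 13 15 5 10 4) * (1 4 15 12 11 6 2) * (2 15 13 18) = [0, 14, 1, 3, 4, 10, 18, 7, 8, 9, 13, 6, 11, 12, 15, 5, 16, 17, 2] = (1 14 15 5 10 13 12 11 6 18 2)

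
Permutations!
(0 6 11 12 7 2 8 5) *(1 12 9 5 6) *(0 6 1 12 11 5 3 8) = [12, 11, 0, 8, 4, 6, 5, 2, 1, 3, 10, 9, 7] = (0 12 7 2)(1 11 9 3 8)(5 6)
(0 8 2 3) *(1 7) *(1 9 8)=(0 1 7 9 8 2 3)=[1, 7, 3, 0, 4, 5, 6, 9, 2, 8]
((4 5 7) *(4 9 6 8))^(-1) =((4 5 7 9 6 8))^(-1) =(4 8 6 9 7 5)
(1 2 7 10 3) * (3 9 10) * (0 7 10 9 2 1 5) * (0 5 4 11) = (0 7 3 4 11)(2 10) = [7, 1, 10, 4, 11, 5, 6, 3, 8, 9, 2, 0]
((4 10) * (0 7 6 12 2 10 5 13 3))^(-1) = (0 3 13 5 4 10 2 12 6 7)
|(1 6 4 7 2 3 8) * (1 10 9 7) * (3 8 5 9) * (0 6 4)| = |(0 6)(1 4)(2 8 10 3 5 9 7)| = 14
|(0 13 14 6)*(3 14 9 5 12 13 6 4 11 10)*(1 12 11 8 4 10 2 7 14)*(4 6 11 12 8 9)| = |(0 11 2 7 14 10 3 1 8 6)(4 9 5 12 13)| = 10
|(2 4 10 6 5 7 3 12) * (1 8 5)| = 10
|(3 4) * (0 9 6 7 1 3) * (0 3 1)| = 4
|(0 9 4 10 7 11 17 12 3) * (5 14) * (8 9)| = 10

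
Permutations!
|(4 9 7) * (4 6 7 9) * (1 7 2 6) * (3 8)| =|(9)(1 7)(2 6)(3 8)| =2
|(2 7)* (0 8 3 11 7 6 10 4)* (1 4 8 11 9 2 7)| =|(0 11 1 4)(2 6 10 8 3 9)| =12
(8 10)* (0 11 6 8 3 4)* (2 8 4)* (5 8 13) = (0 11 6 4)(2 13 5 8 10 3) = [11, 1, 13, 2, 0, 8, 4, 7, 10, 9, 3, 6, 12, 5]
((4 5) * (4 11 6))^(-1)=((4 5 11 6))^(-1)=(4 6 11 5)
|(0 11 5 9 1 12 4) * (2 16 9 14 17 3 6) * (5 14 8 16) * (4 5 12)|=14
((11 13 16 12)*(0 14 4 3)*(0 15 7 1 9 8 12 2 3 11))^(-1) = (0 12 8 9 1 7 15 3 2 16 13 11 4 14)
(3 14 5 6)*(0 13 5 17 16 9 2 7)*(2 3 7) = [13, 1, 2, 14, 4, 6, 7, 0, 8, 3, 10, 11, 12, 5, 17, 15, 9, 16] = (0 13 5 6 7)(3 14 17 16 9)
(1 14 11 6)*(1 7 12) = (1 14 11 6 7 12) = [0, 14, 2, 3, 4, 5, 7, 12, 8, 9, 10, 6, 1, 13, 11]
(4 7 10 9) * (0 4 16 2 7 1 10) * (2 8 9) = (0 4 1 10 2 7)(8 9 16) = [4, 10, 7, 3, 1, 5, 6, 0, 9, 16, 2, 11, 12, 13, 14, 15, 8]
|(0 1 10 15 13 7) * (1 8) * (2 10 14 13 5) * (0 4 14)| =12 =|(0 8 1)(2 10 15 5)(4 14 13 7)|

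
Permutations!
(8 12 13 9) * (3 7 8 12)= [0, 1, 2, 7, 4, 5, 6, 8, 3, 12, 10, 11, 13, 9]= (3 7 8)(9 12 13)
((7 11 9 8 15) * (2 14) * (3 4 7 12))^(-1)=((2 14)(3 4 7 11 9 8 15 12))^(-1)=(2 14)(3 12 15 8 9 11 7 4)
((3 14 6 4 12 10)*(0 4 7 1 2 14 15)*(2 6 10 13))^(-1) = ((0 4 12 13 2 14 10 3 15)(1 6 7))^(-1) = (0 15 3 10 14 2 13 12 4)(1 7 6)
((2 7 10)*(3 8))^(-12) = (10)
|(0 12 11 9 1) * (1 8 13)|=7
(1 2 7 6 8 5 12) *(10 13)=(1 2 7 6 8 5 12)(10 13)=[0, 2, 7, 3, 4, 12, 8, 6, 5, 9, 13, 11, 1, 10]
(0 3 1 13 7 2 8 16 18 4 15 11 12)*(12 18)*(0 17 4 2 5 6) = (0 3 1 13 7 5 6)(2 8 16 12 17 4 15 11 18) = [3, 13, 8, 1, 15, 6, 0, 5, 16, 9, 10, 18, 17, 7, 14, 11, 12, 4, 2]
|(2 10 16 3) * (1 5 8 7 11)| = |(1 5 8 7 11)(2 10 16 3)| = 20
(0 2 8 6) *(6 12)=(0 2 8 12 6)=[2, 1, 8, 3, 4, 5, 0, 7, 12, 9, 10, 11, 6]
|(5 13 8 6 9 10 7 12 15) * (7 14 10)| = |(5 13 8 6 9 7 12 15)(10 14)| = 8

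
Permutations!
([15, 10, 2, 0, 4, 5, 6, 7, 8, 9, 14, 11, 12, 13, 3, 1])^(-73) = (0 3 14 10 1 15)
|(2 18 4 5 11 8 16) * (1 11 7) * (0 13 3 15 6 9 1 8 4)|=15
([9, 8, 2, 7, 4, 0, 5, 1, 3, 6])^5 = [9, 8, 2, 7, 4, 0, 5, 1, 3, 6]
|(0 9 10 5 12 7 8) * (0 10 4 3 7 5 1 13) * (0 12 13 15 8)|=60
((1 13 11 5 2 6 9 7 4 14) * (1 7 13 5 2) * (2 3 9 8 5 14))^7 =(1 5 8 6 2 4 7 14)(3 11 13 9)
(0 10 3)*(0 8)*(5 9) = (0 10 3 8)(5 9) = [10, 1, 2, 8, 4, 9, 6, 7, 0, 5, 3]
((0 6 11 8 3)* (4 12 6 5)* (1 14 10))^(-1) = (0 3 8 11 6 12 4 5)(1 10 14)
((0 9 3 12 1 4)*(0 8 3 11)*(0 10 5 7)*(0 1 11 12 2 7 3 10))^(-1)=(0 11 12 9)(1 7 2 3 5 10 8 4)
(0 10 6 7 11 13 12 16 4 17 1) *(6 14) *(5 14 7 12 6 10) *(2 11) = [5, 0, 11, 3, 17, 14, 12, 2, 8, 9, 7, 13, 16, 6, 10, 15, 4, 1] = (0 5 14 10 7 2 11 13 6 12 16 4 17 1)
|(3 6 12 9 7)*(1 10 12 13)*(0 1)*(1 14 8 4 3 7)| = |(0 14 8 4 3 6 13)(1 10 12 9)| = 28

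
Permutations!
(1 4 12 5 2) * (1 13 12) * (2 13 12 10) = (1 4)(2 12 5 13 10) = [0, 4, 12, 3, 1, 13, 6, 7, 8, 9, 2, 11, 5, 10]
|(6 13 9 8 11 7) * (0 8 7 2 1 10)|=12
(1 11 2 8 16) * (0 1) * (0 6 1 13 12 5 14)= (0 13 12 5 14)(1 11 2 8 16 6)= [13, 11, 8, 3, 4, 14, 1, 7, 16, 9, 10, 2, 5, 12, 0, 15, 6]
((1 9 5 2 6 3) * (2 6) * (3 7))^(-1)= (1 3 7 6 5 9)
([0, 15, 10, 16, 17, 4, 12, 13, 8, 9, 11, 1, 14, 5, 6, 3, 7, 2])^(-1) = (1 11 10 2 17 4 5 13 7 16 3 15)(6 14 12)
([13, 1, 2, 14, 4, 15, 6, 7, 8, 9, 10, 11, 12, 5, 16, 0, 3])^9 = [13, 1, 2, 3, 4, 15, 6, 7, 8, 9, 10, 11, 12, 5, 14, 0, 16]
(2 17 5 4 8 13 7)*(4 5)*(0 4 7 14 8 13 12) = (0 4 13 14 8 12)(2 17 7) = [4, 1, 17, 3, 13, 5, 6, 2, 12, 9, 10, 11, 0, 14, 8, 15, 16, 7]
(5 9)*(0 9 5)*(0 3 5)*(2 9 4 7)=[4, 1, 9, 5, 7, 0, 6, 2, 8, 3]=(0 4 7 2 9 3 5)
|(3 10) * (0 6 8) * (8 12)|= |(0 6 12 8)(3 10)|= 4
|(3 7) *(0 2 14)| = |(0 2 14)(3 7)| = 6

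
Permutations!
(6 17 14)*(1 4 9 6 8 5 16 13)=(1 4 9 6 17 14 8 5 16 13)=[0, 4, 2, 3, 9, 16, 17, 7, 5, 6, 10, 11, 12, 1, 8, 15, 13, 14]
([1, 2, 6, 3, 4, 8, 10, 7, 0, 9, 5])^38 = (0 6 8 2 5 1 10)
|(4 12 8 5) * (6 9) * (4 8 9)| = 4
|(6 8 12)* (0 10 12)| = 5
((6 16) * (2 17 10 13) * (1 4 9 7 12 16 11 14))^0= ((1 4 9 7 12 16 6 11 14)(2 17 10 13))^0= (17)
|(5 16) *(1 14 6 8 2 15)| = |(1 14 6 8 2 15)(5 16)| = 6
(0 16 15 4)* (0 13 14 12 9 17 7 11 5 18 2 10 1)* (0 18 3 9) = [16, 18, 10, 9, 13, 3, 6, 11, 8, 17, 1, 5, 0, 14, 12, 4, 15, 7, 2] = (0 16 15 4 13 14 12)(1 18 2 10)(3 9 17 7 11 5)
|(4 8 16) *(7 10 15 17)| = 12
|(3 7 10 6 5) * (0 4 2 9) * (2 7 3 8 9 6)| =|(0 4 7 10 2 6 5 8 9)| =9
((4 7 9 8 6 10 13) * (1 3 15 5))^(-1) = (1 5 15 3)(4 13 10 6 8 9 7)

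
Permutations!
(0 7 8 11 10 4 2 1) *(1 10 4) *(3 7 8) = (0 8 11 4 2 10 1)(3 7) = [8, 0, 10, 7, 2, 5, 6, 3, 11, 9, 1, 4]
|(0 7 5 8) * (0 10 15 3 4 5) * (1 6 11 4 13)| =|(0 7)(1 6 11 4 5 8 10 15 3 13)| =10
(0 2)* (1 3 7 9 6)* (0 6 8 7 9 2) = (1 3 9 8 7 2 6) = [0, 3, 6, 9, 4, 5, 1, 2, 7, 8]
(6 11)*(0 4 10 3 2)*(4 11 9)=(0 11 6 9 4 10 3 2)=[11, 1, 0, 2, 10, 5, 9, 7, 8, 4, 3, 6]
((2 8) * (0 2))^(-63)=(8)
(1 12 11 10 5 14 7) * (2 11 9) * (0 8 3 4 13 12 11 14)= (0 8 3 4 13 12 9 2 14 7 1 11 10 5)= [8, 11, 14, 4, 13, 0, 6, 1, 3, 2, 5, 10, 9, 12, 7]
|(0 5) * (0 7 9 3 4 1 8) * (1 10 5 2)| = 12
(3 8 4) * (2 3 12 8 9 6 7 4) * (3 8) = [0, 1, 8, 9, 12, 5, 7, 4, 2, 6, 10, 11, 3] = (2 8)(3 9 6 7 4 12)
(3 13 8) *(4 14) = (3 13 8)(4 14) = [0, 1, 2, 13, 14, 5, 6, 7, 3, 9, 10, 11, 12, 8, 4]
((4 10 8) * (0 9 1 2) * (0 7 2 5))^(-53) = (0 5 1 9)(2 7)(4 10 8)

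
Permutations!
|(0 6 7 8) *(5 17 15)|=12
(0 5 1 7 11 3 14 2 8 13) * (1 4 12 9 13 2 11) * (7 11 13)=[5, 11, 8, 14, 12, 4, 6, 1, 2, 7, 10, 3, 9, 0, 13]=(0 5 4 12 9 7 1 11 3 14 13)(2 8)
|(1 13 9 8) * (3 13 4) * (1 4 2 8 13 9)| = 7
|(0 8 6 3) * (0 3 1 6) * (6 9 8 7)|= 6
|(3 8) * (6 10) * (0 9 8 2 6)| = |(0 9 8 3 2 6 10)| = 7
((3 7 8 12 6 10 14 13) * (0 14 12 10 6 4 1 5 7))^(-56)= (14)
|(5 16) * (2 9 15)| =|(2 9 15)(5 16)| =6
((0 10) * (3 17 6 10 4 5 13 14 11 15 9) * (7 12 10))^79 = ((0 4 5 13 14 11 15 9 3 17 6 7 12 10))^79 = (0 17 14 10 3 13 12 9 5 7 15 4 6 11)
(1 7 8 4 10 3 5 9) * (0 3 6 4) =(0 3 5 9 1 7 8)(4 10 6) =[3, 7, 2, 5, 10, 9, 4, 8, 0, 1, 6]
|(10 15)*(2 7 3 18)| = |(2 7 3 18)(10 15)| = 4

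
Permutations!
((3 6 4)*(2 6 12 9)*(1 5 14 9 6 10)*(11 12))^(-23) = ((1 5 14 9 2 10)(3 11 12 6 4))^(-23) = (1 5 14 9 2 10)(3 12 4 11 6)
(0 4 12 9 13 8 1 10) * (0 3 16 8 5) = (0 4 12 9 13 5)(1 10 3 16 8) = [4, 10, 2, 16, 12, 0, 6, 7, 1, 13, 3, 11, 9, 5, 14, 15, 8]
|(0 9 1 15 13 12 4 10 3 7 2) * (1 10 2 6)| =|(0 9 10 3 7 6 1 15 13 12 4 2)| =12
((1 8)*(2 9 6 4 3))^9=(1 8)(2 3 4 6 9)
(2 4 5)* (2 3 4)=[0, 1, 2, 4, 5, 3]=(3 4 5)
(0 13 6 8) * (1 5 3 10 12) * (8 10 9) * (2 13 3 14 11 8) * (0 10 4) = (0 3 9 2 13 6 4)(1 5 14 11 8 10 12) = [3, 5, 13, 9, 0, 14, 4, 7, 10, 2, 12, 8, 1, 6, 11]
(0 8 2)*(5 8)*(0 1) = [5, 0, 1, 3, 4, 8, 6, 7, 2] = (0 5 8 2 1)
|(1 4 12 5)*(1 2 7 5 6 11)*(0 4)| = |(0 4 12 6 11 1)(2 7 5)| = 6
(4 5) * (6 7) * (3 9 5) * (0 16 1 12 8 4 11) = (0 16 1 12 8 4 3 9 5 11)(6 7) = [16, 12, 2, 9, 3, 11, 7, 6, 4, 5, 10, 0, 8, 13, 14, 15, 1]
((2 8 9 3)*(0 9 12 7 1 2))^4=(0 9 3)(1 7 12 8 2)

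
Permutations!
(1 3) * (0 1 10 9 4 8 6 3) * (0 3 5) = (0 1 3 10 9 4 8 6 5) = [1, 3, 2, 10, 8, 0, 5, 7, 6, 4, 9]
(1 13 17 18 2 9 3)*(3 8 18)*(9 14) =(1 13 17 3)(2 14 9 8 18) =[0, 13, 14, 1, 4, 5, 6, 7, 18, 8, 10, 11, 12, 17, 9, 15, 16, 3, 2]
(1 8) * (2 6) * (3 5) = (1 8)(2 6)(3 5) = [0, 8, 6, 5, 4, 3, 2, 7, 1]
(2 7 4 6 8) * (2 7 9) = (2 9)(4 6 8 7) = [0, 1, 9, 3, 6, 5, 8, 4, 7, 2]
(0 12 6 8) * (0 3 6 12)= (12)(3 6 8)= [0, 1, 2, 6, 4, 5, 8, 7, 3, 9, 10, 11, 12]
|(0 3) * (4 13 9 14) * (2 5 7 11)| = 4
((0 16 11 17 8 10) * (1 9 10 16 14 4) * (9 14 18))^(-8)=((0 18 9 10)(1 14 4)(8 16 11 17))^(-8)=(18)(1 14 4)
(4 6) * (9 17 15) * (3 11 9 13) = (3 11 9 17 15 13)(4 6) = [0, 1, 2, 11, 6, 5, 4, 7, 8, 17, 10, 9, 12, 3, 14, 13, 16, 15]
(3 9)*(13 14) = (3 9)(13 14) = [0, 1, 2, 9, 4, 5, 6, 7, 8, 3, 10, 11, 12, 14, 13]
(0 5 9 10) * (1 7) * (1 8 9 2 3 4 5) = (0 1 7 8 9 10)(2 3 4 5) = [1, 7, 3, 4, 5, 2, 6, 8, 9, 10, 0]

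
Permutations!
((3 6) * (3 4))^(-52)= (3 4 6)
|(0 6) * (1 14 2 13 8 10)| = |(0 6)(1 14 2 13 8 10)| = 6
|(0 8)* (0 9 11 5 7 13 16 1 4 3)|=11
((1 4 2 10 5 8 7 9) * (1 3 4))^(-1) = (2 4 3 9 7 8 5 10)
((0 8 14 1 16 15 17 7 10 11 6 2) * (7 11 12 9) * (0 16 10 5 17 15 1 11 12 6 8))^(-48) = (1 6 16 10 2)(5 12 7 17 9) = ((1 10 6 2 16)(5 17 12 9 7)(8 14 11))^(-48)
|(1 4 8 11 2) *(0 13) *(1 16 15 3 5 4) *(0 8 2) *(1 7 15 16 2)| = 12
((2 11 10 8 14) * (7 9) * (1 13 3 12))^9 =(1 13 3 12)(2 14 8 10 11)(7 9)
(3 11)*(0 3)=(0 3 11)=[3, 1, 2, 11, 4, 5, 6, 7, 8, 9, 10, 0]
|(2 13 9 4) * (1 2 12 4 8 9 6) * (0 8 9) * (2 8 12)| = |(0 12 4 2 13 6 1 8)| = 8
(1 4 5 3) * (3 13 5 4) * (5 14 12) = [0, 3, 2, 1, 4, 13, 6, 7, 8, 9, 10, 11, 5, 14, 12] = (1 3)(5 13 14 12)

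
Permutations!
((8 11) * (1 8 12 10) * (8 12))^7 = (1 12 10)(8 11)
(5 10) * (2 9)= (2 9)(5 10)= [0, 1, 9, 3, 4, 10, 6, 7, 8, 2, 5]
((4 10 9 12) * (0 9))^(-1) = ((0 9 12 4 10))^(-1) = (0 10 4 12 9)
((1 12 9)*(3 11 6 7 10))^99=((1 12 9)(3 11 6 7 10))^99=(12)(3 10 7 6 11)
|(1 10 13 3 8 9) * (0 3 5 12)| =9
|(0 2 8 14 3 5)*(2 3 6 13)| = 15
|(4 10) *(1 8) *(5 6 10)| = 4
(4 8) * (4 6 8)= (6 8)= [0, 1, 2, 3, 4, 5, 8, 7, 6]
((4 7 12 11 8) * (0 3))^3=((0 3)(4 7 12 11 8))^3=(0 3)(4 11 7 8 12)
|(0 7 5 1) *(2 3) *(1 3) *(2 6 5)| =12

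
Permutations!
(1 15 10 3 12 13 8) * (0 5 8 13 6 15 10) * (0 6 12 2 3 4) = (0 5 8 1 10 4)(2 3)(6 15) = [5, 10, 3, 2, 0, 8, 15, 7, 1, 9, 4, 11, 12, 13, 14, 6]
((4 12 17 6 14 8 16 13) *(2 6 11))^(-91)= ((2 6 14 8 16 13 4 12 17 11))^(-91)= (2 11 17 12 4 13 16 8 14 6)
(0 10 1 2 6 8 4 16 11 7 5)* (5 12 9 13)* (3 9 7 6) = (0 10 1 2 3 9 13 5)(4 16 11 6 8)(7 12) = [10, 2, 3, 9, 16, 0, 8, 12, 4, 13, 1, 6, 7, 5, 14, 15, 11]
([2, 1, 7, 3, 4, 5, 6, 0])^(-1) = [7, 1, 0, 3, 4, 5, 6, 2]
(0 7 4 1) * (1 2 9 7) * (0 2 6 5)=[1, 2, 9, 3, 6, 0, 5, 4, 8, 7]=(0 1 2 9 7 4 6 5)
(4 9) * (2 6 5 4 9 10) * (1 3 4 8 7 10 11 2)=[0, 3, 6, 4, 11, 8, 5, 10, 7, 9, 1, 2]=(1 3 4 11 2 6 5 8 7 10)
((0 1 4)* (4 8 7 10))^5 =(0 4 10 7 8 1)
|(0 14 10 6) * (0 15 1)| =6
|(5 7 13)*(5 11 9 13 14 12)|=|(5 7 14 12)(9 13 11)|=12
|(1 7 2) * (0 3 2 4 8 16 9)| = |(0 3 2 1 7 4 8 16 9)| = 9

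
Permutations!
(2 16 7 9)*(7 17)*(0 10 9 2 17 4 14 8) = (0 10 9 17 7 2 16 4 14 8) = [10, 1, 16, 3, 14, 5, 6, 2, 0, 17, 9, 11, 12, 13, 8, 15, 4, 7]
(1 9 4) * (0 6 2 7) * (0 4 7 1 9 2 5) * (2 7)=(0 6 5)(1 7 4 9 2)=[6, 7, 1, 3, 9, 0, 5, 4, 8, 2]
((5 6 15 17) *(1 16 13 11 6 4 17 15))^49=((1 16 13 11 6)(4 17 5))^49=(1 6 11 13 16)(4 17 5)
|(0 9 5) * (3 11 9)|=5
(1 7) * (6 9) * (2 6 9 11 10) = (1 7)(2 6 11 10) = [0, 7, 6, 3, 4, 5, 11, 1, 8, 9, 2, 10]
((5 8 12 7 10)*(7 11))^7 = (5 8 12 11 7 10)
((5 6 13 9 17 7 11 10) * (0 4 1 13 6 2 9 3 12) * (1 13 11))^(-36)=((0 4 13 3 12)(1 11 10 5 2 9 17 7))^(-36)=(0 12 3 13 4)(1 2)(5 7)(9 11)(10 17)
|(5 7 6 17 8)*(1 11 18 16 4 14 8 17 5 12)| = 24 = |(1 11 18 16 4 14 8 12)(5 7 6)|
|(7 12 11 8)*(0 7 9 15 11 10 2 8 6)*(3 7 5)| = 12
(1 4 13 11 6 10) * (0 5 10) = (0 5 10 1 4 13 11 6) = [5, 4, 2, 3, 13, 10, 0, 7, 8, 9, 1, 6, 12, 11]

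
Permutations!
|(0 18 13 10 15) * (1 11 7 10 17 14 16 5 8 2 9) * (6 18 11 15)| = 16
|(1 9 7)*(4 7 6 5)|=6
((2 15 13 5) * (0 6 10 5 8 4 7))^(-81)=((0 6 10 5 2 15 13 8 4 7))^(-81)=(0 7 4 8 13 15 2 5 10 6)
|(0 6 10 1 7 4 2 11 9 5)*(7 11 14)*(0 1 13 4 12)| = 36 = |(0 6 10 13 4 2 14 7 12)(1 11 9 5)|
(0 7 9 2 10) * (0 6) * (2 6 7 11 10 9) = (0 11 10 7 2 9 6) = [11, 1, 9, 3, 4, 5, 0, 2, 8, 6, 7, 10]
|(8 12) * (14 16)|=2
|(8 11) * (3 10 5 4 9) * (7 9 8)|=|(3 10 5 4 8 11 7 9)|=8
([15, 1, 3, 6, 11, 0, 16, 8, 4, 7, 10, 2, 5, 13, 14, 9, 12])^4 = (0 8 3 5 7 2 12 9 11 16 15 4 6)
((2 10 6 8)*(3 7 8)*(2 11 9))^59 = ((2 10 6 3 7 8 11 9))^59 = (2 3 11 10 7 9 6 8)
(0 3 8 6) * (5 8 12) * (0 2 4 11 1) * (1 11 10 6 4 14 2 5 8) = (0 3 12 8 4 10 6 5 1)(2 14) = [3, 0, 14, 12, 10, 1, 5, 7, 4, 9, 6, 11, 8, 13, 2]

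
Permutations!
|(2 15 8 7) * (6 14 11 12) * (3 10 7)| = |(2 15 8 3 10 7)(6 14 11 12)| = 12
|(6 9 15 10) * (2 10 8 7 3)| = |(2 10 6 9 15 8 7 3)| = 8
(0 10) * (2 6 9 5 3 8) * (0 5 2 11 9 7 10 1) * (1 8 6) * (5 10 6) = (0 8 11 9 2 1)(3 5)(6 7) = [8, 0, 1, 5, 4, 3, 7, 6, 11, 2, 10, 9]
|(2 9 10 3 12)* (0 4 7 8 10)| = |(0 4 7 8 10 3 12 2 9)| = 9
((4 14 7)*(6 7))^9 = ((4 14 6 7))^9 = (4 14 6 7)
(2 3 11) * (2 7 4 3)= (3 11 7 4)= [0, 1, 2, 11, 3, 5, 6, 4, 8, 9, 10, 7]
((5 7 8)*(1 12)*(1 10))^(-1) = ((1 12 10)(5 7 8))^(-1) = (1 10 12)(5 8 7)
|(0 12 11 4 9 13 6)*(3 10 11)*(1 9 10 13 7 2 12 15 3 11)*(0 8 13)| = 24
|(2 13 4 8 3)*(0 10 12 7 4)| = 9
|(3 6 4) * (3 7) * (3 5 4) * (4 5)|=|(3 6)(4 7)|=2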